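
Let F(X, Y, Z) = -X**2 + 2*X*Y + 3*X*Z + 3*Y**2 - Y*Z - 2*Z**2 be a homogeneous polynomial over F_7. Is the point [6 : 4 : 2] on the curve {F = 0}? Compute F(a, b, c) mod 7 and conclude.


F(6,4,2) ≡ 3 (mod 7); P is NOT on the curve.

Evaluate F(6, 4, 2) term-by-term (mod 7).
  -X**2 ↦ -1·36·1·1 = -36
  2*X*Y ↦ 2·6·4·1 = 48
  3*X*Z ↦ 3·6·1·2 = 36
  3*Y**2 ↦ 3·1·16·1 = 48
  -Y*Z ↦ -1·1·4·2 = -8
  -2*Z**2 ↦ -2·1·1·4 = -8
Sum: F(6, 4, 2) = (-36) + (48) + (36) + (48) + (-8) + (-8) = 80.
Reducing mod 7: 80 ≡ 3 (mod 7).
Since F(a, b, c) ≡ 3 ≠ 0 (mod 7), P does NOT lie on the curve.


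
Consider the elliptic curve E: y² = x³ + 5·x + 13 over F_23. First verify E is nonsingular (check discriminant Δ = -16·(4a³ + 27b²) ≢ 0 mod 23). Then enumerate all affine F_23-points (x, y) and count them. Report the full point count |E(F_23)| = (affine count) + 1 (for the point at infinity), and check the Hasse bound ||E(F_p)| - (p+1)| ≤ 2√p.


Affine points = {(0, 6), (0, 17), (2, 10), (2, 13), (3, 3), (3, 20), (5, 5), (5, 18), (6, 11), (6, 12), (7, 0), (8, 6), (8, 17), (15, 6), (15, 17), (16, 7), (16, 16), (18, 1), (18, 22), (21, 8), (21, 15)}; affine count = 21; |E(F_23)| = 22.

Discriminant check: Δ ∝ 4a³ + 27b² = 4·5³ + 27·13² = 4·125 + 27·169 ≡ 3 (mod 23). Nonzero ⇒ E is nonsingular.
For each x ∈ F_23, compute rhs = x³ + 5·x + 13 mod 23, then count y ∈ F_23 with y² ≡ rhs.
  x = 0: rhs = 13, matching y values: 6, 17 (2 points).
  x = 1: rhs = 19, matching y values: none (0 points).
  x = 2: rhs = 8, matching y values: 10, 13 (2 points).
  x = 3: rhs = 9, matching y values: 3, 20 (2 points).
  x = 4: rhs = 5, matching y values: none (0 points).
  x = 5: rhs = 2, matching y values: 5, 18 (2 points).
  x = 6: rhs = 6, matching y values: 11, 12 (2 points).
  x = 7: rhs = 0, matching y values: 0 (1 points).
  x = 8: rhs = 13, matching y values: 6, 17 (2 points).
  x = 9: rhs = 5, matching y values: none (0 points).
  x = 10: rhs = 5, matching y values: none (0 points).
  x = 11: rhs = 19, matching y values: none (0 points).
  x = 12: rhs = 7, matching y values: none (0 points).
  x = 13: rhs = 21, matching y values: none (0 points).
  x = 14: rhs = 21, matching y values: none (0 points).
  x = 15: rhs = 13, matching y values: 6, 17 (2 points).
  x = 16: rhs = 3, matching y values: 7, 16 (2 points).
  x = 17: rhs = 20, matching y values: none (0 points).
  x = 18: rhs = 1, matching y values: 1, 22 (2 points).
  x = 19: rhs = 21, matching y values: none (0 points).
  x = 20: rhs = 17, matching y values: none (0 points).
  x = 21: rhs = 18, matching y values: 8, 15 (2 points).
  x = 22: rhs = 7, matching y values: none (0 points).
Total affine count: 21.
Full point count |E(F_23)| = 21 + 1 = 22.
Hasse bound: |22 − (23+1)| = |-2| = 2 ≤ 2√23 ≈ 9.5917 ✓.


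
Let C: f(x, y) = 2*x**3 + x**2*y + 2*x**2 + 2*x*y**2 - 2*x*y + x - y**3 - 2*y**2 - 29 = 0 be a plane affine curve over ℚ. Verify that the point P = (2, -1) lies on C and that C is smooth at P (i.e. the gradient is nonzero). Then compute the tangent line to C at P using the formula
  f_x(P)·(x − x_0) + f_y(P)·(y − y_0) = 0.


Tangent line at P: 33*x - 7*y - 73 = 0.

Step 1: f(2, -1) = 0, so P lies on C.
Step 2: partial derivatives
  f_x(x, y) = 6*x**2 + 2*x*y + 4*x + 2*y**2 - 2*y + 1, f_y(x, y) = x**2 + 4*x*y - 2*x - 3*y**2 - 4*y.
  f_x(P) = 33, f_y(P) = -7 (gradient nonzero, so P is smooth).
Step 3: tangent line at P: 33·(x − 2) + -7·(y − -1) = 0.
Expanding: 33*x - 7*y - 73 = 0.


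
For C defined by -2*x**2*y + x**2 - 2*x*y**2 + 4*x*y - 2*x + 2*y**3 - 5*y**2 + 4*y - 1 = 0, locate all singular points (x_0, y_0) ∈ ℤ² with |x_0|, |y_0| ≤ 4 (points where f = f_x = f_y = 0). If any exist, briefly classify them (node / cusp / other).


Singular points: {(0, 1)}; classification: node.

Compute partial derivatives:
  f_x = -4*x*y + 2*x - 2*y**2 + 4*y - 2.
  f_y = -2*x**2 - 4*x*y + 4*x + 6*y**2 - 10*y + 4.
Scan x_0 ∈ {−4, ..., 4}. For each x_0, f_y(x_0, y) is a polynomial in y; find its integer roots y ∈ {−4, ..., 4}, then test f_x and f at those candidates.
  x = -4: f_y(-4, y) = 6*y**2 + 6*y - 44; no integer root y with |y| ≤ 4.
  x = -3: f_y(-3, y) = 6*y**2 + 2*y - 26; no integer root y with |y| ≤ 4.
  x = -2: f_y(-2, y) = 6*y**2 - 2*y - 12; no integer root y with |y| ≤ 4.
  x = -1: f_y(-1, y) = 6*y**2 - 6*y - 2; no integer root y with |y| ≤ 4.
  x = 0: f_y(0, y) = 6*y**2 - 10*y + 4; vanishes at y ∈ {1}. (0, 1): f_x = 0, f = 0 — SINGULAR.
  x = 1: f_y(1, y) = 6*y**2 - 14*y + 6; no integer root y with |y| ≤ 4.
  x = 2: f_y(2, y) = 6*y**2 - 18*y + 4; no integer root y with |y| ≤ 4.
  x = 3: f_y(3, y) = 6*y**2 - 22*y - 2; no integer root y with |y| ≤ 4.
  x = 4: f_y(4, y) = 6*y**2 - 26*y - 12; no integer root y with |y| ≤ 4.
Only singular point on the grid: (0, 1).
Classify: substitute x = 0 + u, y = 1 + v and expand: f = -2*u**2*v - u**2 - 2*u*v**2 + 2*v**3 + v**2.
No constant or linear terms (consistent with a singular point). Quadratic part: -u**2 + v**2. Cubic part: -2*u**2*v - 2*u*v**2 + 2*v**3.
The quadratic part v**2 - u**2 = (v − u)(v + u) splits into two distinct linear factors, so there are two distinct tangent lines y − 1 = ±(x − 0) — this is a node (ordinary double point).
Classification: node.


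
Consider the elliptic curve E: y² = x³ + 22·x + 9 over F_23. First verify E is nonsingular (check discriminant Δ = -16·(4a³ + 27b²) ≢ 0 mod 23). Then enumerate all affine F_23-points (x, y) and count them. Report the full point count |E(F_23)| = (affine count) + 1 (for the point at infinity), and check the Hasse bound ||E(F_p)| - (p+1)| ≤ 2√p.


Affine points = {(0, 3), (0, 20), (1, 3), (1, 20), (4, 0), (6, 9), (6, 14), (7, 0), (9, 4), (9, 19), (11, 8), (11, 15), (12, 0), (13, 10), (13, 13), (14, 5), (14, 18), (16, 8), (16, 15), (17, 11), (17, 12), (18, 2), (18, 21), (19, 8), (19, 15), (20, 10), (20, 13), (21, 7), (21, 16), (22, 3), (22, 20)}; affine count = 31; |E(F_23)| = 32.

Discriminant check: Δ ∝ 4a³ + 27b² = 4·22³ + 27·9² = 4·10648 + 27·81 ≡ 21 (mod 23). Nonzero ⇒ E is nonsingular.
For each x ∈ F_23, compute rhs = x³ + 22·x + 9 mod 23, then count y ∈ F_23 with y² ≡ rhs.
  x = 0: rhs = 9, matching y values: 3, 20 (2 points).
  x = 1: rhs = 9, matching y values: 3, 20 (2 points).
  x = 2: rhs = 15, matching y values: none (0 points).
  x = 3: rhs = 10, matching y values: none (0 points).
  x = 4: rhs = 0, matching y values: 0 (1 points).
  x = 5: rhs = 14, matching y values: none (0 points).
  x = 6: rhs = 12, matching y values: 9, 14 (2 points).
  x = 7: rhs = 0, matching y values: 0 (1 points).
  x = 8: rhs = 7, matching y values: none (0 points).
  x = 9: rhs = 16, matching y values: 4, 19 (2 points).
  x = 10: rhs = 10, matching y values: none (0 points).
  x = 11: rhs = 18, matching y values: 8, 15 (2 points).
  x = 12: rhs = 0, matching y values: 0 (1 points).
  x = 13: rhs = 8, matching y values: 10, 13 (2 points).
  x = 14: rhs = 2, matching y values: 5, 18 (2 points).
  x = 15: rhs = 11, matching y values: none (0 points).
  x = 16: rhs = 18, matching y values: 8, 15 (2 points).
  x = 17: rhs = 6, matching y values: 11, 12 (2 points).
  x = 18: rhs = 4, matching y values: 2, 21 (2 points).
  x = 19: rhs = 18, matching y values: 8, 15 (2 points).
  x = 20: rhs = 8, matching y values: 10, 13 (2 points).
  x = 21: rhs = 3, matching y values: 7, 16 (2 points).
  x = 22: rhs = 9, matching y values: 3, 20 (2 points).
Total affine count: 31.
Full point count |E(F_23)| = 31 + 1 = 32.
Hasse bound: |32 − (23+1)| = |8| = 8 ≤ 2√23 ≈ 9.5917 ✓.


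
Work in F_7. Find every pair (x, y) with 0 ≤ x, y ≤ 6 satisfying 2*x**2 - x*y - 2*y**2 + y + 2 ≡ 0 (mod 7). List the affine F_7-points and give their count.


Affine F_7-points: {(1, 3), (1, 4), (2, 1), (2, 2), (4, 3), (4, 6), (6, 2), (6, 6)}; count = 8.

For each of the 49 pairs (x, y) ∈ F_7², evaluate f(x, y) mod 7. Record the zeros.
  x = 0: [0↦2, 1↦1, 2↦3, 3↦1, 4↦2, 5↦6, 6↦6]  zeros at y ∈ ∅
  x = 1: [0↦4, 1↦2, 2↦3, 3↦0, 4↦0, 5↦3, 6↦2]  zeros at y ∈ {3, 4}
  x = 2: [0↦3, 1↦0, 2↦0, 3↦3, 4↦2, 5↦4, 6↦2]  zeros at y ∈ {1, 2}
  x = 3: [0↦6, 1↦2, 2↦1, 3↦3, 4↦1, 5↦2, 6↦6]  zeros at y ∈ ∅
  x = 4: [0↦6, 1↦1, 2↦6, 3↦0, 4↦4, 5↦4, 6↦0]  zeros at y ∈ {3, 6}
  x = 5: [0↦3, 1↦4, 2↦1, 3↦1, 4↦4, 5↦3, 6↦5]  zeros at y ∈ ∅
  x = 6: [0↦4, 1↦4, 2↦0, 3↦6, 4↦1, 5↦6, 6↦0]  zeros at y ∈ {2, 6}
Collecting zeros: affine points = {(1, 3), (1, 4), (2, 1), (2, 2), (4, 3), (4, 6), (6, 2), (6, 6)}.
Total count |C(F_7)_aff| = 8.


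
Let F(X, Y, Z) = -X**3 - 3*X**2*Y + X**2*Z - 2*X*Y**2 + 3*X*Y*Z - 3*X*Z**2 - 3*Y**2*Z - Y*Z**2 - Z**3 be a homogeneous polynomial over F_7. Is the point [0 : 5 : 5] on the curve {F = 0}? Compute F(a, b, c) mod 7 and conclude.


F(0,5,5) ≡ 5 (mod 7); P is NOT on the curve.

Evaluate F(0, 5, 5) term-by-term (mod 7).
  -X**3 ↦ -1·0·1·1 = 0
  -3*X**2*Y ↦ -3·0·5·1 = 0
  X**2*Z ↦ 1·0·1·5 = 0
  -2*X*Y**2 ↦ -2·0·25·1 = 0
  3*X*Y*Z ↦ 3·0·5·5 = 0
  -3*X*Z**2 ↦ -3·0·1·25 = 0
  -3*Y**2*Z ↦ -3·1·25·5 = -375
  -Y*Z**2 ↦ -1·1·5·25 = -125
  -Z**3 ↦ -1·1·1·125 = -125
Sum: F(0, 5, 5) = (0) + (0) + (0) + (0) + (0) + (0) + (-375) + (-125) + (-125) = -625.
Reducing mod 7: -625 ≡ 5 (mod 7).
Since F(a, b, c) ≡ 5 ≠ 0 (mod 7), P does NOT lie on the curve.


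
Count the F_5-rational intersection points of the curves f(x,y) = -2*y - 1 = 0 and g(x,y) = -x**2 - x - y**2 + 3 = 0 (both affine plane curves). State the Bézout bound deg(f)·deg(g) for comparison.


Common zeros: ∅; count = 0; Bézout bound = 2.

deg(f) = 1, deg(g) = 2, so Bézout bound = 2.
Scan x ∈ F_5. For each x, list the y ∈ F_5 with f(x, y) ≡ 0 and those with g(x, y) ≡ 0 (mod 5); the common zeros in that column are the intersection.
  x = 0: f ≡ 0 at y ∈ {2}; g ≡ 0 at y ∈ ∅; common: ∅.
  x = 1: f ≡ 0 at y ∈ {2}; g ≡ 0 at y ∈ {1, 4}; common: ∅.
  x = 2: f ≡ 0 at y ∈ {2}; g ≡ 0 at y ∈ ∅; common: ∅.
  x = 3: f ≡ 0 at y ∈ {2}; g ≡ 0 at y ∈ {1, 4}; common: ∅.
  x = 4: f ≡ 0 at y ∈ {2}; g ≡ 0 at y ∈ ∅; common: ∅.
Collecting: common zeros = ∅, so the count is 0.
Comparison with the Bézout bound: 0 ≤ 2 = deg(f)·deg(g), as expected for curves with no common component (the affine F_5-count falls short of the bound because intersections may lie at infinity, over extension fields, or carry multiplicity).


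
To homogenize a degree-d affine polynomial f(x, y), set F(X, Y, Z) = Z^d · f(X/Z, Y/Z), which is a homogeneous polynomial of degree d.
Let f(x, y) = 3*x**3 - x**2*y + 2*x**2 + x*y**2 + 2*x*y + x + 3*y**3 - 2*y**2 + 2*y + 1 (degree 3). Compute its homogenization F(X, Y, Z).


F(X, Y, Z) = 3*X**3 - X**2*Y + 2*X**2*Z + X*Y**2 + 2*X*Y*Z + X*Z**2 + 3*Y**3 - 2*Y**2*Z + 2*Y*Z**2 + Z**3

deg(f) = 3.
Substitute x = X/Z, y = Y/Z into f, then multiply by Z^3.
  monomial 3·x^3·y^0 ↦ 3·X^3·Y^0·Z^0.
  monomial -1·x^2·y^1 ↦ -1·X^2·Y^1·Z^0.
  monomial 2·x^2·y^0 ↦ 2·X^2·Y^0·Z^1.
  monomial 1·x^1·y^2 ↦ 1·X^1·Y^2·Z^0.
  monomial 2·x^1·y^1 ↦ 2·X^1·Y^1·Z^1.
  monomial 1·x^1·y^0 ↦ 1·X^1·Y^0·Z^2.
  monomial 3·x^0·y^3 ↦ 3·X^0·Y^3·Z^0.
  monomial -2·x^0·y^2 ↦ -2·X^0·Y^2·Z^1.
  monomial 2·x^0·y^1 ↦ 2·X^0·Y^1·Z^2.
  monomial 1·x^0·y^0 ↦ 1·X^0·Y^0·Z^3.
Collecting: F(X, Y, Z) = 3*X**3 - X**2*Y + 2*X**2*Z + X*Y**2 + 2*X*Y*Z + X*Z**2 + 3*Y**3 - 2*Y**2*Z + 2*Y*Z**2 + Z**3.


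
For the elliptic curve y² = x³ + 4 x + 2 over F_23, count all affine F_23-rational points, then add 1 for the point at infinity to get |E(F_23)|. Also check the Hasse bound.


Affine points = {(0, 5), (0, 18), (2, 8), (2, 15), (3, 8), (3, 15), (4, 6), (4, 17), (5, 3), (5, 20), (6, 9), (6, 14), (9, 10), (9, 13), (18, 8), (18, 15), (20, 3), (20, 20), (21, 3), (21, 20)}; affine count = 20; |E(F_23)| = 21.

Discriminant check: Δ ∝ 4a³ + 27b² = 4·4³ + 27·2² = 4·64 + 27·4 ≡ 19 (mod 23). Nonzero ⇒ E is nonsingular.
For each x ∈ F_23, compute rhs = x³ + 4·x + 2 mod 23, then count y ∈ F_23 with y² ≡ rhs.
  x = 0: rhs = 2, matching y values: 5, 18 (2 points).
  x = 1: rhs = 7, matching y values: none (0 points).
  x = 2: rhs = 18, matching y values: 8, 15 (2 points).
  x = 3: rhs = 18, matching y values: 8, 15 (2 points).
  x = 4: rhs = 13, matching y values: 6, 17 (2 points).
  x = 5: rhs = 9, matching y values: 3, 20 (2 points).
  x = 6: rhs = 12, matching y values: 9, 14 (2 points).
  x = 7: rhs = 5, matching y values: none (0 points).
  x = 8: rhs = 17, matching y values: none (0 points).
  x = 9: rhs = 8, matching y values: 10, 13 (2 points).
  x = 10: rhs = 7, matching y values: none (0 points).
  x = 11: rhs = 20, matching y values: none (0 points).
  x = 12: rhs = 7, matching y values: none (0 points).
  x = 13: rhs = 20, matching y values: none (0 points).
  x = 14: rhs = 19, matching y values: none (0 points).
  x = 15: rhs = 10, matching y values: none (0 points).
  x = 16: rhs = 22, matching y values: none (0 points).
  x = 17: rhs = 15, matching y values: none (0 points).
  x = 18: rhs = 18, matching y values: 8, 15 (2 points).
  x = 19: rhs = 14, matching y values: none (0 points).
  x = 20: rhs = 9, matching y values: 3, 20 (2 points).
  x = 21: rhs = 9, matching y values: 3, 20 (2 points).
  x = 22: rhs = 20, matching y values: none (0 points).
Total affine count: 20.
Full point count |E(F_23)| = 20 + 1 = 21.
Hasse bound: |21 − (23+1)| = |-3| = 3 ≤ 2√23 ≈ 9.5917 ✓.


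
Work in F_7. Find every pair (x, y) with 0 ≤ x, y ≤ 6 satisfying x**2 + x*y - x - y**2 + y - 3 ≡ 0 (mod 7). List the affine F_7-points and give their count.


Affine F_7-points: {(3, 2)}; count = 1.

For each of the 49 pairs (x, y) ∈ F_7², evaluate f(x, y) mod 7. Record the zeros.
  x = 0: [0↦4, 1↦4, 2↦2, 3↦5, 4↦6, 5↦5, 6↦2]  zeros at y ∈ ∅
  x = 1: [0↦4, 1↦5, 2↦4, 3↦1, 4↦3, 5↦3, 6↦1]  zeros at y ∈ ∅
  x = 2: [0↦6, 1↦1, 2↦1, 3↦6, 4↦2, 5↦3, 6↦2]  zeros at y ∈ ∅
  x = 3: [0↦3, 1↦6, 2↦0, 3↦6, 4↦3, 5↦5, 6↦5]  zeros at y ∈ {2}
  x = 4: [0↦2, 1↦6, 2↦1, 3↦1, 4↦6, 5↦2, 6↦3]  zeros at y ∈ ∅
  x = 5: [0↦3, 1↦1, 2↦4, 3↦5, 4↦4, 5↦1, 6↦3]  zeros at y ∈ ∅
  x = 6: [0↦6, 1↦5, 2↦2, 3↦4, 4↦4, 5↦2, 6↦5]  zeros at y ∈ ∅
Collecting zeros: affine points = {(3, 2)}.
Total count |C(F_7)_aff| = 1.


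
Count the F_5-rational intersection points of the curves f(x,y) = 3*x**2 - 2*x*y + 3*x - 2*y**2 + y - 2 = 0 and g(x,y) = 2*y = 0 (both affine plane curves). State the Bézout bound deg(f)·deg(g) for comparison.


Common zeros: ∅; count = 0; Bézout bound = 2.

deg(f) = 2, deg(g) = 1, so Bézout bound = 2.
Scan x ∈ F_5. For each x, list the y ∈ F_5 with f(x, y) ≡ 0 and those with g(x, y) ≡ 0 (mod 5); the common zeros in that column are the intersection.
  x = 0: f ≡ 0 at y ∈ {4}; g ≡ 0 at y ∈ {0}; common: ∅.
  x = 1: f ≡ 0 at y ∈ ∅; g ≡ 0 at y ∈ {0}; common: ∅.
  x = 2: f ≡ 0 at y ∈ ∅; g ≡ 0 at y ∈ {0}; common: ∅.
  x = 3: f ≡ 0 at y ∈ ∅; g ≡ 0 at y ∈ {0}; common: ∅.
  x = 4: f ≡ 0 at y ∈ ∅; g ≡ 0 at y ∈ {0}; common: ∅.
Collecting: common zeros = ∅, so the count is 0.
Comparison with the Bézout bound: 0 ≤ 2 = deg(f)·deg(g), as expected for curves with no common component (the affine F_5-count falls short of the bound because intersections may lie at infinity, over extension fields, or carry multiplicity).


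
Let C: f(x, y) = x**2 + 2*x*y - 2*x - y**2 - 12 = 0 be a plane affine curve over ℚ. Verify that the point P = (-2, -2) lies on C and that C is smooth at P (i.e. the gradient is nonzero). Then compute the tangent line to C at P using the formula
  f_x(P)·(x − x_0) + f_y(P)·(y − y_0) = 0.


Tangent line at P: -10*x - 20 = 0.

Step 1: f(-2, -2) = 0, so P lies on C.
Step 2: partial derivatives
  f_x(x, y) = 2*x + 2*y - 2, f_y(x, y) = 2*x - 2*y.
  f_x(P) = -10, f_y(P) = 0 (gradient nonzero, so P is smooth).
Step 3: tangent line at P: -10·(x − -2) + 0·(y − -2) = 0.
Expanding: -10*x - 20 = 0.


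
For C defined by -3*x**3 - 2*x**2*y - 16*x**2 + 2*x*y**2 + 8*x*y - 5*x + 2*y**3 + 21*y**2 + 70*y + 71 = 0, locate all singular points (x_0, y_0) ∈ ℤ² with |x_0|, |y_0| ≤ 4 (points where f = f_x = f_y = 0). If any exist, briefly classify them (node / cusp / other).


Singular points: {(-1, -3)}; classification: node.

Compute partial derivatives:
  f_x = -9*x**2 - 4*x*y - 32*x + 2*y**2 + 8*y - 5.
  f_y = -2*x**2 + 4*x*y + 8*x + 6*y**2 + 42*y + 70.
Scan x_0 ∈ {−4, ..., 4}. For each x_0, f_y(x_0, y) is a polynomial in y; find its integer roots y ∈ {−4, ..., 4}, then test f_x and f at those candidates.
  x = -4: f_y(-4, y) = 6*y**2 + 26*y + 6; no integer root y with |y| ≤ 4.
  x = -3: f_y(-3, y) = 6*y**2 + 30*y + 28; no integer root y with |y| ≤ 4.
  x = -2: f_y(-2, y) = 6*y**2 + 34*y + 46; no integer root y with |y| ≤ 4.
  x = -1: f_y(-1, y) = 6*y**2 + 38*y + 60; vanishes at y ∈ {-3}. (-1, -3): f_x = 0, f = 0 — SINGULAR.
  x = 0: f_y(0, y) = 6*y**2 + 42*y + 70; no integer root y with |y| ≤ 4.
  x = 1: f_y(1, y) = 6*y**2 + 46*y + 76; no integer root y with |y| ≤ 4.
  x = 2: f_y(2, y) = 6*y**2 + 50*y + 78; no integer root y with |y| ≤ 4.
  x = 3: f_y(3, y) = 6*y**2 + 54*y + 76; no integer root y with |y| ≤ 4.
  x = 4: f_y(4, y) = 6*y**2 + 58*y + 70; no integer root y with |y| ≤ 4.
Only singular point on the grid: (-1, -3).
Classify: substitute x = -1 + u, y = -3 + v and expand: f = -3*u**3 - 2*u**2*v - u**2 + 2*u*v**2 + 2*v**3 + v**2.
No constant or linear terms (consistent with a singular point). Quadratic part: -u**2 + v**2. Cubic part: -3*u**3 - 2*u**2*v + 2*u*v**2 + 2*v**3.
The quadratic part v**2 - u**2 = (v − u)(v + u) splits into two distinct linear factors, so there are two distinct tangent lines y − -3 = ±(x − -1) — this is a node (ordinary double point).
Classification: node.


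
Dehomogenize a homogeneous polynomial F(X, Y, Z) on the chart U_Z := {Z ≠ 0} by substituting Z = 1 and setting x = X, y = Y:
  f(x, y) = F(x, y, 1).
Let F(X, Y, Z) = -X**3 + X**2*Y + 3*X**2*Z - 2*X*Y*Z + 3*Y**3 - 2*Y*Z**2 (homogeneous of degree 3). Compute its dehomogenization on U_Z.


f(x, y) = -x**3 + x**2*y + 3*x**2 - 2*x*y + 3*y**3 - 2*y

On U_Z we set Z = 1. Each monomial c·X^i·Y^j·Z^k in F becomes c·x^i·y^j·1^k = c·x^i·y^j.
Substituting Z = 1: F(X, Y, 1) = -x**3 + x**2*y + 3*x**2 - 2*x*y + 3*y**3 - 2*y.
Note: deg(f) ≤ deg(F) = 3; strict inequality happens when F is divisible by Z (lost terms).


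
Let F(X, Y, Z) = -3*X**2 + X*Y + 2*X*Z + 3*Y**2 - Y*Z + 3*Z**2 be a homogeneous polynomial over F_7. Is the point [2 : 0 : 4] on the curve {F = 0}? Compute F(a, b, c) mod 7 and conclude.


F(2,0,4) ≡ 3 (mod 7); P is NOT on the curve.

Evaluate F(2, 0, 4) term-by-term (mod 7).
  -3*X**2 ↦ -3·4·1·1 = -12
  X*Y ↦ 1·2·0·1 = 0
  2*X*Z ↦ 2·2·1·4 = 16
  3*Y**2 ↦ 3·1·0·1 = 0
  -Y*Z ↦ -1·1·0·4 = 0
  3*Z**2 ↦ 3·1·1·16 = 48
Sum: F(2, 0, 4) = (-12) + (0) + (16) + (0) + (0) + (48) = 52.
Reducing mod 7: 52 ≡ 3 (mod 7).
Since F(a, b, c) ≡ 3 ≠ 0 (mod 7), P does NOT lie on the curve.


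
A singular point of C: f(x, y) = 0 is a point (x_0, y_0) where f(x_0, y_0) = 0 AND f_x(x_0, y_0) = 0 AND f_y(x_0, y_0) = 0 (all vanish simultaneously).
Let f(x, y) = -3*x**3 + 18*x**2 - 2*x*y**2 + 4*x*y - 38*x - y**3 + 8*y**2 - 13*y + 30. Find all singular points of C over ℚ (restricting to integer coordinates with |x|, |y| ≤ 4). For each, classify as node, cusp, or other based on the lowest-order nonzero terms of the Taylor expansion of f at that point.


Singular points: {(2, 1)}; classification: cusp.

Compute partial derivatives:
  f_x = -9*x**2 + 36*x - 2*y**2 + 4*y - 38.
  f_y = -4*x*y + 4*x - 3*y**2 + 16*y - 13.
Scan x_0 ∈ {−4, ..., 4}. For each x_0, f_y(x_0, y) is a polynomial in y; find its integer roots y ∈ {−4, ..., 4}, then test f_x and f at those candidates.
  x = -4: f_y(-4, y) = -3*y**2 + 32*y - 29; vanishes at y ∈ {1}. (-4, 1): f_x = -324 ≠ 0.
  x = -3: f_y(-3, y) = -3*y**2 + 28*y - 25; vanishes at y ∈ {1}. (-3, 1): f_x = -225 ≠ 0.
  x = -2: f_y(-2, y) = -3*y**2 + 24*y - 21; vanishes at y ∈ {1}. (-2, 1): f_x = -144 ≠ 0.
  x = -1: f_y(-1, y) = -3*y**2 + 20*y - 17; vanishes at y ∈ {1}. (-1, 1): f_x = -81 ≠ 0.
  x = 0: f_y(0, y) = -3*y**2 + 16*y - 13; vanishes at y ∈ {1}. (0, 1): f_x = -36 ≠ 0.
  x = 1: f_y(1, y) = -3*y**2 + 12*y - 9; vanishes at y ∈ {1, 3}. (1, 1): f_x = -9 ≠ 0; (1, 3): f_x = -17 ≠ 0.
  x = 2: f_y(2, y) = -3*y**2 + 8*y - 5; vanishes at y ∈ {1}. (2, 1): f_x = 0, f = 0 — SINGULAR.
  x = 3: f_y(3, y) = -3*y**2 + 4*y - 1; vanishes at y ∈ {1}. (3, 1): f_x = -9 ≠ 0.
  x = 4: f_y(4, y) = 3 - 3*y**2; vanishes at y ∈ {-1, 1}. (4, -1): f_x = -44 ≠ 0; (4, 1): f_x = -36 ≠ 0.
Only singular point on the grid: (2, 1).
Classify: substitute x = 2 + u, y = 1 + v and expand: f = -3*u**3 - 2*u*v**2 - v**3 + v**2.
No constant or linear terms (consistent with a singular point). Quadratic part: v**2. Cubic part: -3*u**3 - 2*u*v**2 - v**3.
The quadratic part v**2 is a perfect square, so there is a single (double) tangent line v = 0, i.e. y = 1. Restricting the cubic part to that line (v = 0) leaves -3*u**3 ≠ 0, so f is not divisible by v and the branch is v² ≈ 3*u**3 to lowest order — this is a cusp.
Classification: cusp.


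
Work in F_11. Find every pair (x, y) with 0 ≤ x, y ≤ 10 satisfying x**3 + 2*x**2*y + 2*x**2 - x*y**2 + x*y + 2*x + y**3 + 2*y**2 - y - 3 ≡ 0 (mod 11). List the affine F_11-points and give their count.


Affine F_11-points: {(0, 2), (1, 3), (1, 8), (1, 10), (2, 5), (3, 4), (5, 2), (6, 0), (6, 4), (8, 6), (10, 1), (10, 9)}; count = 12.

For each of the 121 pairs (x, y) ∈ F_11², evaluate f(x, y) mod 11. Record the zeros.
  x = 0: [0↦8, 1↦10, 2↦0, 3↦6, 4↦1, 5↦2, 6↦4, 7↦2, 8↦2, 9↦10, 10↦10]  zeros at y ∈ {2}
  x = 1: [0↦2, 1↦6, 2↦7, 3↦0, 4↦2, 5↦8, 6↦2, 7↦1, 8↦0, 9↦5, 10↦0]  zeros at y ∈ {3, 8, 10}
  x = 2: [0↦6, 1↦5, 2↦10, 3↦5, 4↦7, 5↦0, 6↦1, 7↦5, 8↦7, 9↦2, 10↦7]  zeros at y ∈ {5}
  x = 3: [0↦4, 1↦2, 2↦4, 3↦5, 4↦0, 5↦6, 6↦7, 7↦9, 8↦7, 9↦7, 10↦4]  zeros at y ∈ {4}
  x = 4: [0↦2, 1↦3, 2↦6, 3↦6, 4↦9, 5↦10, 6↦4, 7↦8, 8↦6, 9↦4, 10↦8]  zeros at y ∈ ∅
  x = 5: [0↦6, 1↦3, 2↦0, 3↦3, 4↦7, 5↦7, 6↦9, 7↦8, 8↦10, 9↦10, 10↦3]  zeros at y ∈ {2}
  x = 6: [0↦0, 1↦8, 2↦3, 3↦2, 4↦0, 5↦3, 6↦6, 7↦4, 8↦3, 9↦9, 10↦6]  zeros at y ∈ {0, 4}
  x = 7: [0↦1, 1↦2, 2↦10, 3↦9, 4↦5, 5↦4, 6↦1, 7↦2, 8↦2, 9↦7, 10↦1]  zeros at y ∈ ∅
  x = 8: [0↦4, 1↦2, 2↦5, 3↦8, 4↦6, 5↦5, 6↦0, 7↦8, 8↦2, 9↦10, 10↦5]  zeros at y ∈ {6}
  x = 9: [0↦4, 1↦3, 2↦5, 3↦5, 4↦9, 5↦1, 6↦9, 7↦6, 8↦9, 9↦2, 10↦2]  zeros at y ∈ ∅
  x = 10: [0↦7, 1↦0, 2↦5, 3↦6, 4↦9, 5↦9, 6↦1, 7↦2, 8↦7, 9↦0, 10↦9]  zeros at y ∈ {1, 9}
Collecting zeros: affine points = {(0, 2), (1, 3), (1, 8), (1, 10), (2, 5), (3, 4), (5, 2), (6, 0), (6, 4), (8, 6), (10, 1), (10, 9)}.
Total count |C(F_11)_aff| = 12.


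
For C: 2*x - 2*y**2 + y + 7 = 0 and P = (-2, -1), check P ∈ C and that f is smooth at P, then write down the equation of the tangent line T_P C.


Tangent line at P: 2*x + 5*y + 9 = 0.

Step 1: f(-2, -1) = 0, so P lies on C.
Step 2: partial derivatives
  f_x(x, y) = 2, f_y(x, y) = 1 - 4*y.
  f_x(P) = 2, f_y(P) = 5 (gradient nonzero, so P is smooth).
Step 3: tangent line at P: 2·(x − -2) + 5·(y − -1) = 0.
Expanding: 2*x + 5*y + 9 = 0.


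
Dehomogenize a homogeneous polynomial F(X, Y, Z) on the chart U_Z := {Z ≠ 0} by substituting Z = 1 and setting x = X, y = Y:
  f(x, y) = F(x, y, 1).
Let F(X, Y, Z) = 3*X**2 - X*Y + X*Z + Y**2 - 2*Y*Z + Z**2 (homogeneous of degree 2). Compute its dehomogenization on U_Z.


f(x, y) = 3*x**2 - x*y + x + y**2 - 2*y + 1

On U_Z we set Z = 1. Each monomial c·X^i·Y^j·Z^k in F becomes c·x^i·y^j·1^k = c·x^i·y^j.
Substituting Z = 1: F(X, Y, 1) = 3*x**2 - x*y + x + y**2 - 2*y + 1.
Note: deg(f) ≤ deg(F) = 2; strict inequality happens when F is divisible by Z (lost terms).


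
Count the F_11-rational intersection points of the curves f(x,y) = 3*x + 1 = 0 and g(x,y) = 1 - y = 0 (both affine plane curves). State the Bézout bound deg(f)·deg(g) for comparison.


Common zeros: {(7, 1)}; count = 1; Bézout bound = 1.

deg(f) = 1, deg(g) = 1, so Bézout bound = 1.
Scan x ∈ F_11. For each x, list the y ∈ F_11 with f(x, y) ≡ 0 and those with g(x, y) ≡ 0 (mod 11); the common zeros in that column are the intersection.
  x = 0: f ≡ 0 at y ∈ ∅; g ≡ 0 at y ∈ {1}; common: ∅.
  x = 1: f ≡ 0 at y ∈ ∅; g ≡ 0 at y ∈ {1}; common: ∅.
  x = 2: f ≡ 0 at y ∈ ∅; g ≡ 0 at y ∈ {1}; common: ∅.
  x = 3: f ≡ 0 at y ∈ ∅; g ≡ 0 at y ∈ {1}; common: ∅.
  x = 4: f ≡ 0 at y ∈ ∅; g ≡ 0 at y ∈ {1}; common: ∅.
  x = 5: f ≡ 0 at y ∈ ∅; g ≡ 0 at y ∈ {1}; common: ∅.
  x = 6: f ≡ 0 at y ∈ ∅; g ≡ 0 at y ∈ {1}; common: ∅.
  x = 7: f ≡ 0 at y ∈ {0, 1, 2, 3, 4, 5, 6, 7, 8, 9, 10}; g ≡ 0 at y ∈ {1}; common: {1}.
  x = 8: f ≡ 0 at y ∈ ∅; g ≡ 0 at y ∈ {1}; common: ∅.
  x = 9: f ≡ 0 at y ∈ ∅; g ≡ 0 at y ∈ {1}; common: ∅.
  x = 10: f ≡ 0 at y ∈ ∅; g ≡ 0 at y ∈ {1}; common: ∅.
Collecting: common zeros = {(7, 1)}, so the count is 1.
Comparison with the Bézout bound: 1 ≤ 1 = deg(f)·deg(g), as expected for curves with no common component (the bound is attained).


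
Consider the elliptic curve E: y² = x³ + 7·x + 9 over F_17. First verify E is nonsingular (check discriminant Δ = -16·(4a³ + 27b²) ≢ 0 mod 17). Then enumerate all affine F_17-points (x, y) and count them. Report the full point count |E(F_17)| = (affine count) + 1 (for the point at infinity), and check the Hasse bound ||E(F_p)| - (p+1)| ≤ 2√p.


Affine points = {(0, 3), (0, 14), (1, 0), (4, 4), (4, 13), (5, 4), (5, 13), (8, 4), (8, 13), (9, 6), (9, 11), (10, 5), (10, 12), (12, 6), (12, 11), (13, 6), (13, 11), (15, 2), (15, 15), (16, 1), (16, 16)}; affine count = 21; |E(F_17)| = 22.

Discriminant check: Δ ∝ 4a³ + 27b² = 4·7³ + 27·9² = 4·343 + 27·81 ≡ 6 (mod 17). Nonzero ⇒ E is nonsingular.
For each x ∈ F_17, compute rhs = x³ + 7·x + 9 mod 17, then count y ∈ F_17 with y² ≡ rhs.
  x = 0: rhs = 9, matching y values: 3, 14 (2 points).
  x = 1: rhs = 0, matching y values: 0 (1 points).
  x = 2: rhs = 14, matching y values: none (0 points).
  x = 3: rhs = 6, matching y values: none (0 points).
  x = 4: rhs = 16, matching y values: 4, 13 (2 points).
  x = 5: rhs = 16, matching y values: 4, 13 (2 points).
  x = 6: rhs = 12, matching y values: none (0 points).
  x = 7: rhs = 10, matching y values: none (0 points).
  x = 8: rhs = 16, matching y values: 4, 13 (2 points).
  x = 9: rhs = 2, matching y values: 6, 11 (2 points).
  x = 10: rhs = 8, matching y values: 5, 12 (2 points).
  x = 11: rhs = 6, matching y values: none (0 points).
  x = 12: rhs = 2, matching y values: 6, 11 (2 points).
  x = 13: rhs = 2, matching y values: 6, 11 (2 points).
  x = 14: rhs = 12, matching y values: none (0 points).
  x = 15: rhs = 4, matching y values: 2, 15 (2 points).
  x = 16: rhs = 1, matching y values: 1, 16 (2 points).
Total affine count: 21.
Full point count |E(F_17)| = 21 + 1 = 22.
Hasse bound: |22 − (17+1)| = |4| = 4 ≤ 2√17 ≈ 8.2462 ✓.


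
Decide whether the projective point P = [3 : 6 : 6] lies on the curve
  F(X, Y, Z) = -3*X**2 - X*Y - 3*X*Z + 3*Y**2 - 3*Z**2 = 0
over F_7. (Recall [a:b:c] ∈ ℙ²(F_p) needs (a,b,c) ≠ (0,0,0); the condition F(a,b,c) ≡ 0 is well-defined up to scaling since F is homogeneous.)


F(3,6,6) ≡ 6 (mod 7); P is NOT on the curve.

Evaluate F(3, 6, 6) term-by-term (mod 7).
  -3*X**2 ↦ -3·9·1·1 = -27
  -X*Y ↦ -1·3·6·1 = -18
  -3*X*Z ↦ -3·3·1·6 = -54
  3*Y**2 ↦ 3·1·36·1 = 108
  -3*Z**2 ↦ -3·1·1·36 = -108
Sum: F(3, 6, 6) = (-27) + (-18) + (-54) + (108) + (-108) = -99.
Reducing mod 7: -99 ≡ 6 (mod 7).
Since F(a, b, c) ≡ 6 ≠ 0 (mod 7), P does NOT lie on the curve.


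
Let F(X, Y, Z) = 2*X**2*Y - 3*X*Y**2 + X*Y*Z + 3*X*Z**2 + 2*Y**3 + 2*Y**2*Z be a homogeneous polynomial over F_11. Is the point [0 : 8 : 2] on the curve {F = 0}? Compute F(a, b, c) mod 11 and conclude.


F(0,8,2) ≡ 4 (mod 11); P is NOT on the curve.

Evaluate F(0, 8, 2) term-by-term (mod 11).
  2*X**2*Y ↦ 2·0·8·1 = 0
  -3*X*Y**2 ↦ -3·0·64·1 = 0
  X*Y*Z ↦ 1·0·8·2 = 0
  3*X*Z**2 ↦ 3·0·1·4 = 0
  2*Y**3 ↦ 2·1·512·1 = 1024
  2*Y**2*Z ↦ 2·1·64·2 = 256
Sum: F(0, 8, 2) = (0) + (0) + (0) + (0) + (1024) + (256) = 1280.
Reducing mod 11: 1280 ≡ 4 (mod 11).
Since F(a, b, c) ≡ 4 ≠ 0 (mod 11), P does NOT lie on the curve.


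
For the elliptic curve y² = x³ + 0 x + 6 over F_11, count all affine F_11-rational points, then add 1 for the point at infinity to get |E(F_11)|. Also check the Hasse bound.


Affine points = {(2, 5), (2, 6), (3, 0), (4, 2), (4, 9), (8, 1), (8, 10), (9, 3), (9, 8), (10, 4), (10, 7)}; affine count = 11; |E(F_11)| = 12.

Discriminant check: Δ ∝ 4a³ + 27b² = 4·0³ + 27·6² = 4·0 + 27·36 ≡ 4 (mod 11). Nonzero ⇒ E is nonsingular.
For each x ∈ F_11, compute rhs = x³ + 0·x + 6 mod 11, then count y ∈ F_11 with y² ≡ rhs.
  x = 0: rhs = 6, matching y values: none (0 points).
  x = 1: rhs = 7, matching y values: none (0 points).
  x = 2: rhs = 3, matching y values: 5, 6 (2 points).
  x = 3: rhs = 0, matching y values: 0 (1 points).
  x = 4: rhs = 4, matching y values: 2, 9 (2 points).
  x = 5: rhs = 10, matching y values: none (0 points).
  x = 6: rhs = 2, matching y values: none (0 points).
  x = 7: rhs = 8, matching y values: none (0 points).
  x = 8: rhs = 1, matching y values: 1, 10 (2 points).
  x = 9: rhs = 9, matching y values: 3, 8 (2 points).
  x = 10: rhs = 5, matching y values: 4, 7 (2 points).
Total affine count: 11.
Full point count |E(F_11)| = 11 + 1 = 12.
Hasse bound: |12 − (11+1)| = |0| = 0 ≤ 2√11 ≈ 6.6332 ✓.


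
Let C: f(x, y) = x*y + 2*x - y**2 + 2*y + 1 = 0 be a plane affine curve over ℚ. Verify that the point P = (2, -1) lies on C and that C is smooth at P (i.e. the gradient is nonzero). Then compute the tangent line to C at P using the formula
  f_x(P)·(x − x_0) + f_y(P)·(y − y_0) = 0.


Tangent line at P: x + 6*y + 4 = 0.

Step 1: f(2, -1) = 0, so P lies on C.
Step 2: partial derivatives
  f_x(x, y) = y + 2, f_y(x, y) = x - 2*y + 2.
  f_x(P) = 1, f_y(P) = 6 (gradient nonzero, so P is smooth).
Step 3: tangent line at P: 1·(x − 2) + 6·(y − -1) = 0.
Expanding: x + 6*y + 4 = 0.


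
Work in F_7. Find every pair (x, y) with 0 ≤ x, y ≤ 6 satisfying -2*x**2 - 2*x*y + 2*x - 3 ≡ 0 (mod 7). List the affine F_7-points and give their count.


Affine F_7-points: {(1, 2), (2, 0), (3, 1), (4, 1), (5, 2), (6, 0)}; count = 6.

For each of the 49 pairs (x, y) ∈ F_7², evaluate f(x, y) mod 7. Record the zeros.
  x = 0: [0↦4, 1↦4, 2↦4, 3↦4, 4↦4, 5↦4, 6↦4]  zeros at y ∈ ∅
  x = 1: [0↦4, 1↦2, 2↦0, 3↦5, 4↦3, 5↦1, 6↦6]  zeros at y ∈ {2}
  x = 2: [0↦0, 1↦3, 2↦6, 3↦2, 4↦5, 5↦1, 6↦4]  zeros at y ∈ {0}
  x = 3: [0↦6, 1↦0, 2↦1, 3↦2, 4↦3, 5↦4, 6↦5]  zeros at y ∈ {1}
  x = 4: [0↦1, 1↦0, 2↦6, 3↦5, 4↦4, 5↦3, 6↦2]  zeros at y ∈ {1}
  x = 5: [0↦6, 1↦3, 2↦0, 3↦4, 4↦1, 5↦5, 6↦2]  zeros at y ∈ {2}
  x = 6: [0↦0, 1↦2, 2↦4, 3↦6, 4↦1, 5↦3, 6↦5]  zeros at y ∈ {0}
Collecting zeros: affine points = {(1, 2), (2, 0), (3, 1), (4, 1), (5, 2), (6, 0)}.
Total count |C(F_7)_aff| = 6.


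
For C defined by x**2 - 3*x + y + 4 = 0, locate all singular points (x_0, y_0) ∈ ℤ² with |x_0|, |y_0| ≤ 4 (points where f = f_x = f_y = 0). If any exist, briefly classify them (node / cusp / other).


No singular points in the scanned grid; C is smooth there.

Compute partial derivatives:
  f_x = 2*x - 3.
  f_y = 1.
f_y = 1 is a nonzero constant, so f_y never vanishes: no point (x, y) can satisfy f = f_x = f_y = 0. In particular no (x, y) ∈ {−4, ..., 4}² is singular; the curve is smooth.


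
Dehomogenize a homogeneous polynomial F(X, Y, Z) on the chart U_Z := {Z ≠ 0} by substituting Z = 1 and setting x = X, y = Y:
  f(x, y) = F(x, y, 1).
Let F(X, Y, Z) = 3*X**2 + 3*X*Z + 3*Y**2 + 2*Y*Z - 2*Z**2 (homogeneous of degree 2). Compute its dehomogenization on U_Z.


f(x, y) = 3*x**2 + 3*x + 3*y**2 + 2*y - 2

On U_Z we set Z = 1. Each monomial c·X^i·Y^j·Z^k in F becomes c·x^i·y^j·1^k = c·x^i·y^j.
Substituting Z = 1: F(X, Y, 1) = 3*x**2 + 3*x + 3*y**2 + 2*y - 2.
Note: deg(f) ≤ deg(F) = 2; strict inequality happens when F is divisible by Z (lost terms).


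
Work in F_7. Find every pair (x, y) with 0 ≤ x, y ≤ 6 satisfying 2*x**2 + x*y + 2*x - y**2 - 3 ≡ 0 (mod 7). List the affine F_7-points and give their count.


Affine F_7-points: {(0, 2), (0, 5), (3, 0), (3, 3), (5, 2), (5, 3)}; count = 6.

For each of the 49 pairs (x, y) ∈ F_7², evaluate f(x, y) mod 7. Record the zeros.
  x = 0: [0↦4, 1↦3, 2↦0, 3↦2, 4↦2, 5↦0, 6↦3]  zeros at y ∈ {2, 5}
  x = 1: [0↦1, 1↦1, 2↦6, 3↦2, 4↦3, 5↦2, 6↦6]  zeros at y ∈ ∅
  x = 2: [0↦2, 1↦3, 2↦2, 3↦6, 4↦1, 5↦1, 6↦6]  zeros at y ∈ ∅
  x = 3: [0↦0, 1↦2, 2↦2, 3↦0, 4↦3, 5↦4, 6↦3]  zeros at y ∈ {0, 3}
  x = 4: [0↦2, 1↦5, 2↦6, 3↦5, 4↦2, 5↦4, 6↦4]  zeros at y ∈ ∅
  x = 5: [0↦1, 1↦5, 2↦0, 3↦0, 4↦5, 5↦1, 6↦2]  zeros at y ∈ {2, 3}
  x = 6: [0↦4, 1↦2, 2↦5, 3↦6, 4↦5, 5↦2, 6↦4]  zeros at y ∈ ∅
Collecting zeros: affine points = {(0, 2), (0, 5), (3, 0), (3, 3), (5, 2), (5, 3)}.
Total count |C(F_7)_aff| = 6.


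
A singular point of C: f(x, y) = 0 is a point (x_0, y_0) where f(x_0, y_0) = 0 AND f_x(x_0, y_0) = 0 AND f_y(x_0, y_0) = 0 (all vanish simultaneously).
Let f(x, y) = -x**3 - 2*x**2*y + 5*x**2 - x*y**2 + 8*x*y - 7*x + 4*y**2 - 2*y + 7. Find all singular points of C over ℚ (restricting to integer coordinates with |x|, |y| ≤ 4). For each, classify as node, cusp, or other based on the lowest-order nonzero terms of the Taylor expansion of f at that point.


Singular points: {(3, -2)}; classification: cusp.

Compute partial derivatives:
  f_x = -3*x**2 - 4*x*y + 10*x - y**2 + 8*y - 7.
  f_y = -2*x**2 - 2*x*y + 8*x + 8*y - 2.
Scan x_0 ∈ {−4, ..., 4}. For each x_0, f_y(x_0, y) is a polynomial in y; find its integer roots y ∈ {−4, ..., 4}, then test f_x and f at those candidates.
  x = -4: f_y(-4, y) = 16*y - 66; no integer root y with |y| ≤ 4.
  x = -3: f_y(-3, y) = 14*y - 44; no integer root y with |y| ≤ 4.
  x = -2: f_y(-2, y) = 12*y - 26; no integer root y with |y| ≤ 4.
  x = -1: f_y(-1, y) = 10*y - 12; no integer root y with |y| ≤ 4.
  x = 0: f_y(0, y) = 8*y - 2; no integer root y with |y| ≤ 4.
  x = 1: f_y(1, y) = 6*y + 4; no integer root y with |y| ≤ 4.
  x = 2: f_y(2, y) = 4*y + 6; no integer root y with |y| ≤ 4.
  x = 3: f_y(3, y) = 2*y + 4; vanishes at y ∈ {-2}. (3, -2): f_x = 0, f = 0 — SINGULAR.
  x = 4: f_y(4, y) = -2; no integer root y with |y| ≤ 4.
Only singular point on the grid: (3, -2).
Classify: substitute x = 3 + u, y = -2 + v and expand: f = -u**3 - 2*u**2*v - u*v**2 + v**2.
No constant or linear terms (consistent with a singular point). Quadratic part: v**2. Cubic part: -u**3 - 2*u**2*v - u*v**2.
The quadratic part v**2 is a perfect square, so there is a single (double) tangent line v = 0, i.e. y = -2. Restricting the cubic part to that line (v = 0) leaves -u**3 ≠ 0, so f is not divisible by v and the branch is v² ≈ u**3 to lowest order — this is a cusp.
Classification: cusp.


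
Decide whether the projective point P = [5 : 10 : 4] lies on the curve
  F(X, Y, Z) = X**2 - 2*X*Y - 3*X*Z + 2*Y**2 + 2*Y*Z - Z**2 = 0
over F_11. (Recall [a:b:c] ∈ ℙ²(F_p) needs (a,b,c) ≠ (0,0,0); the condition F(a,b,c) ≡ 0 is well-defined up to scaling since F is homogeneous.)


F(5,10,4) ≡ 8 (mod 11); P is NOT on the curve.

Evaluate F(5, 10, 4) term-by-term (mod 11).
  X**2 ↦ 1·25·1·1 = 25
  -2*X*Y ↦ -2·5·10·1 = -100
  -3*X*Z ↦ -3·5·1·4 = -60
  2*Y**2 ↦ 2·1·100·1 = 200
  2*Y*Z ↦ 2·1·10·4 = 80
  -Z**2 ↦ -1·1·1·16 = -16
Sum: F(5, 10, 4) = (25) + (-100) + (-60) + (200) + (80) + (-16) = 129.
Reducing mod 11: 129 ≡ 8 (mod 11).
Since F(a, b, c) ≡ 8 ≠ 0 (mod 11), P does NOT lie on the curve.


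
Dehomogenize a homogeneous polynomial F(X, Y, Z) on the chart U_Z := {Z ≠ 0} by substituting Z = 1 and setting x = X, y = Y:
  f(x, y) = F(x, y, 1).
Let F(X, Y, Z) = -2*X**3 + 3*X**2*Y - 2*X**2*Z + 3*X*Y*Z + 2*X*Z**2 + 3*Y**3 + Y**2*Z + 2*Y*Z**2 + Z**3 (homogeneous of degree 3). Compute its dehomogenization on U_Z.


f(x, y) = -2*x**3 + 3*x**2*y - 2*x**2 + 3*x*y + 2*x + 3*y**3 + y**2 + 2*y + 1

On U_Z we set Z = 1. Each monomial c·X^i·Y^j·Z^k in F becomes c·x^i·y^j·1^k = c·x^i·y^j.
Substituting Z = 1: F(X, Y, 1) = -2*x**3 + 3*x**2*y - 2*x**2 + 3*x*y + 2*x + 3*y**3 + y**2 + 2*y + 1.
Note: deg(f) ≤ deg(F) = 3; strict inequality happens when F is divisible by Z (lost terms).


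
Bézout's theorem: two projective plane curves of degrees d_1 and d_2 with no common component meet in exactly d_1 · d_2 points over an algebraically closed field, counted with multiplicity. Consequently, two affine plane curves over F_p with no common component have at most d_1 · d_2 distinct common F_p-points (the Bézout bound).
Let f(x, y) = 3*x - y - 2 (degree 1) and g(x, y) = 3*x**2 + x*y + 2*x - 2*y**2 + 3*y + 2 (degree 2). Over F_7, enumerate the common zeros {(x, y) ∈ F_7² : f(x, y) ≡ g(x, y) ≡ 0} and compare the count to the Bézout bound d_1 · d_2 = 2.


Common zeros: {(3, 0), (5, 6)}; count = 2; Bézout bound = 2.

deg(f) = 1, deg(g) = 2, so Bézout bound = 2.
Scan x ∈ F_7. For each x, list the y ∈ F_7 with f(x, y) ≡ 0 and those with g(x, y) ≡ 0 (mod 7); the common zeros in that column are the intersection.
  x = 0: f ≡ 0 at y ∈ {5}; g ≡ 0 at y ∈ {2, 3}; common: ∅.
  x = 1: f ≡ 0 at y ∈ {1}; g ≡ 0 at y ∈ {0, 2}; common: ∅.
  x = 2: f ≡ 0 at y ∈ {4}; g ≡ 0 at y ∈ {1, 5}; common: ∅.
  x = 3: f ≡ 0 at y ∈ {0}; g ≡ 0 at y ∈ {0, 3}; common: {0}.
  x = 4: f ≡ 0 at y ∈ {3}; g ≡ 0 at y ∈ {1, 6}; common: ∅.
  x = 5: f ≡ 0 at y ∈ {6}; g ≡ 0 at y ∈ {5, 6}; common: {6}.
  x = 6: f ≡ 0 at y ∈ {2}; g ≡ 0 at y ∈ {4}; common: ∅.
Collecting: common zeros = {(3, 0), (5, 6)}, so the count is 2.
Comparison with the Bézout bound: 2 ≤ 2 = deg(f)·deg(g), as expected for curves with no common component (the bound is attained).


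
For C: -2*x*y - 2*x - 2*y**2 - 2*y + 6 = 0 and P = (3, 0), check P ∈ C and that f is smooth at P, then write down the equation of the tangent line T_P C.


Tangent line at P: -2*x - 8*y + 6 = 0.

Step 1: f(3, 0) = 0, so P lies on C.
Step 2: partial derivatives
  f_x(x, y) = -2*y - 2, f_y(x, y) = -2*x - 4*y - 2.
  f_x(P) = -2, f_y(P) = -8 (gradient nonzero, so P is smooth).
Step 3: tangent line at P: -2·(x − 3) + -8·(y − 0) = 0.
Expanding: -2*x - 8*y + 6 = 0.


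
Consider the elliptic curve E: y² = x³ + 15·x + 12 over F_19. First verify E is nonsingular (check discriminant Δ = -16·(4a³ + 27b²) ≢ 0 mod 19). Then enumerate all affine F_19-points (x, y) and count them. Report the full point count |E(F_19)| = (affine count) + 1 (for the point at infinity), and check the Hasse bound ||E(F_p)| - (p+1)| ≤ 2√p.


Affine points = {(1, 3), (1, 16), (7, 2), (7, 17), (8, 6), (8, 13), (11, 8), (11, 11), (12, 1), (12, 18), (16, 4), (16, 15)}; affine count = 12; |E(F_19)| = 13.

Discriminant check: Δ ∝ 4a³ + 27b² = 4·15³ + 27·12² = 4·3375 + 27·144 ≡ 3 (mod 19). Nonzero ⇒ E is nonsingular.
For each x ∈ F_19, compute rhs = x³ + 15·x + 12 mod 19, then count y ∈ F_19 with y² ≡ rhs.
  x = 0: rhs = 12, matching y values: none (0 points).
  x = 1: rhs = 9, matching y values: 3, 16 (2 points).
  x = 2: rhs = 12, matching y values: none (0 points).
  x = 3: rhs = 8, matching y values: none (0 points).
  x = 4: rhs = 3, matching y values: none (0 points).
  x = 5: rhs = 3, matching y values: none (0 points).
  x = 6: rhs = 14, matching y values: none (0 points).
  x = 7: rhs = 4, matching y values: 2, 17 (2 points).
  x = 8: rhs = 17, matching y values: 6, 13 (2 points).
  x = 9: rhs = 2, matching y values: none (0 points).
  x = 10: rhs = 3, matching y values: none (0 points).
  x = 11: rhs = 7, matching y values: 8, 11 (2 points).
  x = 12: rhs = 1, matching y values: 1, 18 (2 points).
  x = 13: rhs = 10, matching y values: none (0 points).
  x = 14: rhs = 2, matching y values: none (0 points).
  x = 15: rhs = 2, matching y values: none (0 points).
  x = 16: rhs = 16, matching y values: 4, 15 (2 points).
  x = 17: rhs = 12, matching y values: none (0 points).
  x = 18: rhs = 15, matching y values: none (0 points).
Total affine count: 12.
Full point count |E(F_19)| = 12 + 1 = 13.
Hasse bound: |13 − (19+1)| = |-7| = 7 ≤ 2√19 ≈ 8.7178 ✓.
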